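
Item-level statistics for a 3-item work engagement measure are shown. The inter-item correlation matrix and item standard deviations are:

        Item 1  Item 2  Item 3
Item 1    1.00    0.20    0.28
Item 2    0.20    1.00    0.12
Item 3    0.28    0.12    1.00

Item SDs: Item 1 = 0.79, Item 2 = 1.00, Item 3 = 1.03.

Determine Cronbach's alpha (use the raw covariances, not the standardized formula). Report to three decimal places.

Σσ²ᵢ = 0.79² + 1.00² + 1.03² = 2.6850
Covariances σ_ij = r_ij · s_i · s_j:
  σ(Item 1,Item 2) = 0.20 × 0.79 × 1.00 = 0.1580
  σ(Item 1,Item 3) = 0.28 × 0.79 × 1.03 = 0.2278
  σ(Item 2,Item 3) = 0.12 × 1.00 × 1.03 = 0.1236
σ²_T = Σσ²ᵢ + 2·Σσ_ij = 2.6850 + 2 × 0.5094 = 3.7038
α = (3/2)·(1 − 2.6850/3.7038) = 0.413

Cronbach's alpha = 0.413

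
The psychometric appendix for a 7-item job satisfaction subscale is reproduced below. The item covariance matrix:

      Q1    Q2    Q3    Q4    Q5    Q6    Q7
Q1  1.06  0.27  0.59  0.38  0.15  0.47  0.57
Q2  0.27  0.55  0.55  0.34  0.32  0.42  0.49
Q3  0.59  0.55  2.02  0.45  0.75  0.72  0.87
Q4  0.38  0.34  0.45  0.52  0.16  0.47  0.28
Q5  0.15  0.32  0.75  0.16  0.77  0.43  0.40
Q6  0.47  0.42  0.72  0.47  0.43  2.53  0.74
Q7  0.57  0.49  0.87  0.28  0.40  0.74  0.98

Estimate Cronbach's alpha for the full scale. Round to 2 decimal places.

sum of item variances = 1.06 + 0.55 + 2.02 + 0.52 + 0.77 + 2.53 + 0.98 = 8.43
Σ_{i<j} σ_ij = 9.82
Var(T) = 8.43 + 2 × 9.82 = 28.07
α = (k/(k−1))·(1 − sum of item variances/Var(T)) = (7/6)·(1 − 8.43/28.07) = 0.82

Cronbach's alpha = 0.82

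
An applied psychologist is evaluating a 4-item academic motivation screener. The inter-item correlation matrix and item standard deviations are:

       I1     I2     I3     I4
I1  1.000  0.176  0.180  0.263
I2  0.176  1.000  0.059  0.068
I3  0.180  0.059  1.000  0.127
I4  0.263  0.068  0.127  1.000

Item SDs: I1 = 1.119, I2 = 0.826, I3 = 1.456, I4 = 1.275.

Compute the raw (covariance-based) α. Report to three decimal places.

α = 0.398

Σσ²ᵢ = 1.119² + 0.826² + 1.456² + 1.275² = 5.6800
Covariances σ_ij = r_ij · s_i · s_j:
  σ(I1,I2) = 0.176 × 1.119 × 0.826 = 0.1627
  σ(I1,I3) = 0.180 × 1.119 × 1.456 = 0.2933
  σ(I1,I4) = 0.263 × 1.119 × 1.275 = 0.3752
  σ(I2,I3) = 0.059 × 0.826 × 1.456 = 0.0710
  σ(I2,I4) = 0.068 × 0.826 × 1.275 = 0.0716
  σ(I3,I4) = 0.127 × 1.456 × 1.275 = 0.2358
σ²_T = Σσ²ᵢ + 2·Σσ_ij = 5.6800 + 2 × 1.2096 = 8.0992
α = (4/3)·(1 − 5.6800/8.0992) = 0.398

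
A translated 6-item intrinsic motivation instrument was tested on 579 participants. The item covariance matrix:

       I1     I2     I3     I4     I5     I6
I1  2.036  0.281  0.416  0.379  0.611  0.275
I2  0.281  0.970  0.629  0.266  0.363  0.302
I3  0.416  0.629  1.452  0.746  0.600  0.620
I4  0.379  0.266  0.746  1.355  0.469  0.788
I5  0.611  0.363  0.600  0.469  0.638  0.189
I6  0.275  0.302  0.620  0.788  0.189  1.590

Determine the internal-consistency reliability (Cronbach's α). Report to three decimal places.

α = 0.760

Σσ²ᵢ = 2.036 + 0.970 + 1.452 + 1.355 + 0.638 + 1.590 = 8.041
Sum of the distinct covariances = 6.934
Var(T) = 8.041 + 2 × 6.934 = 21.909
α = (k/(k−1))·(1 − Σσ²ᵢ/Var(T)) = (6/5)·(1 − 8.041/21.909) = 0.760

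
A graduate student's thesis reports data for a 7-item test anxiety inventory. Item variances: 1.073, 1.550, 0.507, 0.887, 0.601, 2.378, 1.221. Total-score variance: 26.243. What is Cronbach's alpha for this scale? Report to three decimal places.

Σσᵢ² = 1.073 + 1.550 + 0.507 + 0.887 + 0.601 + 2.378 + 1.221 = 8.217
α = (k/(k−1))·(1 − Σσᵢ²/total variance) = (7/6)·(1 − 8.217/26.243) = 0.801

α = 0.801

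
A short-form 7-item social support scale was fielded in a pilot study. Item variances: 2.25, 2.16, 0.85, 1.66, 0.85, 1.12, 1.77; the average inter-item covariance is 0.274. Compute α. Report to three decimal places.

ΣVar(i) = 2.25 + 2.16 + 0.85 + 1.66 + 0.85 + 1.12 + 1.77 = 10.66
Sum of the 21 distinct covariances = 21 × 0.274 = 5.754
σ²_T = ΣVar(i) + 2·Σcov = 10.66 + 2 × 5.754 = 22.168
α = (7/6)·(1 − 10.66/22.168) = 0.606

α = 0.606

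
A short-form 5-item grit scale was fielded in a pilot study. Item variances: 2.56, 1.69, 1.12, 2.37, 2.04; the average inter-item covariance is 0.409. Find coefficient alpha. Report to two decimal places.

sum of item variances = 2.56 + 1.69 + 1.12 + 2.37 + 2.04 = 9.78
Sum of the 10 distinct covariances = 10 × 0.409 = 4.090
total variance = sum of item variances + 2·Σcov = 9.78 + 2 × 4.090 = 17.960
α = (5/4)·(1 − 9.78/17.960) = 0.57

coefficient alpha = 0.57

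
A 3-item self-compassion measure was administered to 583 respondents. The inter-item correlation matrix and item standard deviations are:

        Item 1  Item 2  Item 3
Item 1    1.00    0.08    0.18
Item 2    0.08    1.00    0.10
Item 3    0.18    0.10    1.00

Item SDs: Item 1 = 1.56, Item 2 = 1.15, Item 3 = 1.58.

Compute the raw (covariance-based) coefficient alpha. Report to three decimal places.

coefficient alpha = 0.296

Σσ²ᵢ = 1.56² + 1.15² + 1.58² = 6.2525
Covariances σ_ij = r_ij · s_i · s_j:
  σ(Item 1,Item 2) = 0.08 × 1.56 × 1.15 = 0.1435
  σ(Item 1,Item 3) = 0.18 × 1.56 × 1.58 = 0.4437
  σ(Item 2,Item 3) = 0.10 × 1.15 × 1.58 = 0.1817
σ²_T = Σσ²ᵢ + 2·Σσ_ij = 6.2525 + 2 × 0.7689 = 7.7903
α = (3/2)·(1 − 6.2525/7.7903) = 0.296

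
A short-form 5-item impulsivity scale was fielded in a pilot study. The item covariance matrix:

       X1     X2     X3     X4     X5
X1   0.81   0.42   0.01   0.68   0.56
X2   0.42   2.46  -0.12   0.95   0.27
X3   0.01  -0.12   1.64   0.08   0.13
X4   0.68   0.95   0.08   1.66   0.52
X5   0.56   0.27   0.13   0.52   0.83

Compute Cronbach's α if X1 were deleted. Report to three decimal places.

Remaining items: X2, X3, X4, X5 (k = 4).
Σσ²ᵢ = 2.46 + 1.64 + 1.66 + 0.83 = 6.59
Var(T) = 6.59 + 2 × 1.83 = 10.25
α (item deleted) = (4/3)·(1 − 6.59/10.25) = 0.476

Cronbach's α = 0.476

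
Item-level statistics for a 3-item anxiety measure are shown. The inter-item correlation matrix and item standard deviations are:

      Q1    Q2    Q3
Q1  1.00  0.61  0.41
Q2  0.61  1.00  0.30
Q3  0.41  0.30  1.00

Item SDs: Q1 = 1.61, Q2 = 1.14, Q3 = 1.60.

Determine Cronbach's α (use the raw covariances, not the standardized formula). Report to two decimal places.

Cronbach's α = 0.69

Σσ²ᵢ = 1.61² + 1.14² + 1.60² = 6.4517
Covariances σ_ij = r_ij · s_i · s_j:
  σ(Q1,Q2) = 0.61 × 1.61 × 1.14 = 1.1196
  σ(Q1,Q3) = 0.41 × 1.61 × 1.60 = 1.0562
  σ(Q2,Q3) = 0.30 × 1.14 × 1.60 = 0.5472
σ²_T = Σσ²ᵢ + 2·Σσ_ij = 6.4517 + 2 × 2.7230 = 11.8977
α = (3/2)·(1 − 6.4517/11.8977) = 0.69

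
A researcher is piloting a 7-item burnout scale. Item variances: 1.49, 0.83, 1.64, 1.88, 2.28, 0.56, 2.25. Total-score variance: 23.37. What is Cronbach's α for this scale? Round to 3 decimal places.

sum of item variances = 1.49 + 0.83 + 1.64 + 1.88 + 2.28 + 0.56 + 2.25 = 10.93
α = (k/(k−1))·(1 − sum of item variances/σ²_T) = (7/6)·(1 − 10.93/23.37) = 0.621

α = 0.621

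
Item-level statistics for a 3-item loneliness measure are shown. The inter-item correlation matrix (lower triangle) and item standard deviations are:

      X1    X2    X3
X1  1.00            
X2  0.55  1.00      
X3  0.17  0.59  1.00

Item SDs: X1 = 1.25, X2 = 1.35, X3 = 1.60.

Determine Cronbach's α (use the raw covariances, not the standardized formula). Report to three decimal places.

α = 0.692

Σσ²ᵢ = 1.25² + 1.35² + 1.60² = 5.9450
Covariances σ_ij = r_ij · s_i · s_j:
  σ(X1,X2) = 0.55 × 1.25 × 1.35 = 0.9281
  σ(X1,X3) = 0.17 × 1.25 × 1.60 = 0.3400
  σ(X2,X3) = 0.59 × 1.35 × 1.60 = 1.2744
σ²_T = Σσ²ᵢ + 2·Σσ_ij = 5.9450 + 2 × 2.5425 = 11.0300
α = (3/2)·(1 − 5.9450/11.0300) = 0.692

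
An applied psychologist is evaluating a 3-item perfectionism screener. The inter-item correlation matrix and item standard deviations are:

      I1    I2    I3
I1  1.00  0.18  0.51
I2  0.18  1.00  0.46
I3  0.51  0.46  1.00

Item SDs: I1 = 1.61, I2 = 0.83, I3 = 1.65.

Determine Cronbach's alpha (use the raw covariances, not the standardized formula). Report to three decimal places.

Σσ²ᵢ = 1.61² + 0.83² + 1.65² = 6.0035
Covariances σ_ij = r_ij · s_i · s_j:
  σ(I1,I2) = 0.18 × 1.61 × 0.83 = 0.2405
  σ(I1,I3) = 0.51 × 1.61 × 1.65 = 1.3548
  σ(I2,I3) = 0.46 × 0.83 × 1.65 = 0.6300
σ²_T = Σσ²ᵢ + 2·Σσ_ij = 6.0035 + 2 × 2.2253 = 10.4541
α = (3/2)·(1 − 6.0035/10.4541) = 0.639

Cronbach's alpha = 0.639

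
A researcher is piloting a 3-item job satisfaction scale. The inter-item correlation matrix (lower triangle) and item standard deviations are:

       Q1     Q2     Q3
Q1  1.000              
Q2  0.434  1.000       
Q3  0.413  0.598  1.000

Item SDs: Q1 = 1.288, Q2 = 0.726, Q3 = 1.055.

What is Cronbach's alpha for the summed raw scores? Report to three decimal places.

α = 0.695

Σσ²ᵢ = 1.288² + 0.726² + 1.055² = 3.2990
Covariances σ_ij = r_ij · s_i · s_j:
  σ(Q1,Q2) = 0.434 × 1.288 × 0.726 = 0.4058
  σ(Q1,Q3) = 0.413 × 1.288 × 1.055 = 0.5612
  σ(Q2,Q3) = 0.598 × 0.726 × 1.055 = 0.4580
σ²_T = Σσ²ᵢ + 2·Σσ_ij = 3.2990 + 2 × 1.4250 = 6.1490
α = (3/2)·(1 − 3.2990/6.1490) = 0.695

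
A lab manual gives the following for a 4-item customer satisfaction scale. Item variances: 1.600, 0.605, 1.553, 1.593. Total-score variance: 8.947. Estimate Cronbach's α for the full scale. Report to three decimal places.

Cronbach's α = 0.536

Σσᵢ² = 1.600 + 0.605 + 1.553 + 1.593 = 5.351
α = (k/(k−1))·(1 − Σσᵢ²/total variance) = (4/3)·(1 − 5.351/8.947) = 0.536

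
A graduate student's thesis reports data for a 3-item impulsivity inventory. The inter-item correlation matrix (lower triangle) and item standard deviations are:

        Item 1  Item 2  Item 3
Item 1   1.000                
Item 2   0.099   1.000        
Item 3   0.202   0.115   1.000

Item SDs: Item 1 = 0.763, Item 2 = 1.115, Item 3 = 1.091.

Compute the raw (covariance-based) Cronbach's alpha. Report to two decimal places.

Σσ²ᵢ = 0.763² + 1.115² + 1.091² = 3.0157
Covariances σ_ij = r_ij · s_i · s_j:
  σ(Item 1,Item 2) = 0.099 × 0.763 × 1.115 = 0.0842
  σ(Item 1,Item 3) = 0.202 × 0.763 × 1.091 = 0.1682
  σ(Item 2,Item 3) = 0.115 × 1.115 × 1.091 = 0.1399
σ²_T = Σσ²ᵢ + 2·Σσ_ij = 3.0157 + 2 × 0.3923 = 3.8003
α = (3/2)·(1 − 3.0157/3.8003) = 0.31

α = 0.31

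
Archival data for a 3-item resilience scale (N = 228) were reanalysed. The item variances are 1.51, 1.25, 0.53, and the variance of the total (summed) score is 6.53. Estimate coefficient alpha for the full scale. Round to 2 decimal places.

coefficient alpha = 0.74

Σσᵢ² = 1.51 + 1.25 + 0.53 = 3.29
α = (k/(k−1))·(1 − Σσᵢ²/σ²_T) = (3/2)·(1 − 3.29/6.53) = 0.74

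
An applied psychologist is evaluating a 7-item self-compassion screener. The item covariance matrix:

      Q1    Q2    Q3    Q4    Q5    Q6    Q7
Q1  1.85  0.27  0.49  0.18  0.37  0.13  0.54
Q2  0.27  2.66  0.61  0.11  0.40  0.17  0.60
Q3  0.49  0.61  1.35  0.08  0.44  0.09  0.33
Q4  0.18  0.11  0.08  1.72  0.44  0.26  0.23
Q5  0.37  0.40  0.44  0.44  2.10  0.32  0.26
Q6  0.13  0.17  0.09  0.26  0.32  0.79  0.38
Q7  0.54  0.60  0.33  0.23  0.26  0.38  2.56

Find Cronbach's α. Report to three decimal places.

Cronbach's α = 0.591

Σσ²ᵢ = 1.85 + 2.66 + 1.35 + 1.72 + 2.10 + 0.79 + 2.56 = 13.03
Sum of the distinct covariances = 6.70
total variance = 13.03 + 2 × 6.70 = 26.43
α = (k/(k−1))·(1 − Σσ²ᵢ/total variance) = (7/6)·(1 − 13.03/26.43) = 0.591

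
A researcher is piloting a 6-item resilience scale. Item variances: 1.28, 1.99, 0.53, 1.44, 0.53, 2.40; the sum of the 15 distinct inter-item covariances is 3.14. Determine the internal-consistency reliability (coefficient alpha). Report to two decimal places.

α = 0.52

Σσᵢ² = 1.28 + 1.99 + 0.53 + 1.44 + 0.53 + 2.40 = 8.17
Sum of distinct covariances = 3.14
σ²_total = Σσᵢ² + 2·Σcov = 8.17 + 2 × 3.14 = 14.45
α = (6/5)·(1 − 8.17/14.45) = 0.52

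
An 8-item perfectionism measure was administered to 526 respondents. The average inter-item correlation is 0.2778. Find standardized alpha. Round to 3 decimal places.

Standardized α = k·r̄ / (1 + (k−1)·r̄) = 8 × 0.2778 / (1 + 7 × 0.2778)
  = 2.2224 / 2.9446 = 0.755

α = 0.755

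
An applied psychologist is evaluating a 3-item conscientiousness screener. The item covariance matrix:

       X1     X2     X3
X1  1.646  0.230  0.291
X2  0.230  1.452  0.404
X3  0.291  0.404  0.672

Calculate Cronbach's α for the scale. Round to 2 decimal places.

Cronbach's α = 0.49

Σσ²ᵢ = 1.646 + 1.452 + 0.672 = 3.770
Σ_{i<j} σ_ij = 0.925
total variance = 3.770 + 2 × 0.925 = 5.620
α = (k/(k−1))·(1 − Σσ²ᵢ/total variance) = (3/2)·(1 − 3.770/5.620) = 0.49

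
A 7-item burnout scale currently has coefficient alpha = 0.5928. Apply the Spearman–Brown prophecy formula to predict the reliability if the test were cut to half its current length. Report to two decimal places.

predicted reliability = 0.42

Length factor m = 1/2
α' = m·α / (1 − (1−m)·α)
   = 1/2 × 0.5928 / (1 − (1 − 1/2) × 0.5928)
   = 0.2964 / 0.7036 = 0.42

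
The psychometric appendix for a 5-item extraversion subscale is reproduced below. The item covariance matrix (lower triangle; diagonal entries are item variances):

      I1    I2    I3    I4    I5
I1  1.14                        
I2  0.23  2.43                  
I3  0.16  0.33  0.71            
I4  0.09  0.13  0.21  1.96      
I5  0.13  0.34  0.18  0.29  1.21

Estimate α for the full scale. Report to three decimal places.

α = 0.449

sum of item variances = 1.14 + 2.43 + 0.71 + 1.96 + 1.21 = 7.45
Sum of off-diagonal covariances = 2.09
Var(T) = 7.45 + 2 × 2.09 = 11.63
α = (k/(k−1))·(1 − sum of item variances/Var(T)) = (5/4)·(1 − 7.45/11.63) = 0.449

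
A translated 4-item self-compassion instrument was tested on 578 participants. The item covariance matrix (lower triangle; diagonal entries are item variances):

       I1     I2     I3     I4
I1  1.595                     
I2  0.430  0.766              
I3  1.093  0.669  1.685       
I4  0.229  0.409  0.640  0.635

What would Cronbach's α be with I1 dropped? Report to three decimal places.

α = 0.790

Remaining items: I2, I3, I4 (k = 3).
ΣVar(i) = 0.766 + 1.685 + 0.635 = 3.086
σ²_T = 3.086 + 2 × 1.718 = 6.522
α (item deleted) = (3/2)·(1 − 3.086/6.522) = 0.790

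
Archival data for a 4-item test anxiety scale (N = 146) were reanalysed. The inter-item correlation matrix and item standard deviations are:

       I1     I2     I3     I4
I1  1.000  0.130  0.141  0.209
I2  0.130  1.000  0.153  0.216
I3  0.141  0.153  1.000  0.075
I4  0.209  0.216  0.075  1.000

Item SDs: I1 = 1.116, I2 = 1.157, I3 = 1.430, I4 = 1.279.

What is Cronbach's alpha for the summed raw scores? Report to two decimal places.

Σσ²ᵢ = 1.116² + 1.157² + 1.430² + 1.279² = 6.2648
Covariances σ_ij = r_ij · s_i · s_j:
  σ(I1,I2) = 0.130 × 1.116 × 1.157 = 0.1679
  σ(I1,I3) = 0.141 × 1.116 × 1.430 = 0.2250
  σ(I1,I4) = 0.209 × 1.116 × 1.279 = 0.2983
  σ(I2,I3) = 0.153 × 1.157 × 1.430 = 0.2531
  σ(I2,I4) = 0.216 × 1.157 × 1.279 = 0.3196
  σ(I3,I4) = 0.075 × 1.430 × 1.279 = 0.1372
σ²_T = Σσ²ᵢ + 2·Σσ_ij = 6.2648 + 2 × 1.4011 = 9.0670
α = (4/3)·(1 − 6.2648/9.0670) = 0.41

Cronbach's alpha = 0.41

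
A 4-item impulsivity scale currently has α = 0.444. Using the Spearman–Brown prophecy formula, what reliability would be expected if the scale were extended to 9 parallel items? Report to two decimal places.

predicted reliability = 0.64

Length factor m = 9/4 = 2.2500
α' = m·α / (1 + (m−1)·α)
   = 9/4 × 0.444 / (1 + (9/4 − 1) × 0.444)
   = 0.9990 / 1.5550 = 0.64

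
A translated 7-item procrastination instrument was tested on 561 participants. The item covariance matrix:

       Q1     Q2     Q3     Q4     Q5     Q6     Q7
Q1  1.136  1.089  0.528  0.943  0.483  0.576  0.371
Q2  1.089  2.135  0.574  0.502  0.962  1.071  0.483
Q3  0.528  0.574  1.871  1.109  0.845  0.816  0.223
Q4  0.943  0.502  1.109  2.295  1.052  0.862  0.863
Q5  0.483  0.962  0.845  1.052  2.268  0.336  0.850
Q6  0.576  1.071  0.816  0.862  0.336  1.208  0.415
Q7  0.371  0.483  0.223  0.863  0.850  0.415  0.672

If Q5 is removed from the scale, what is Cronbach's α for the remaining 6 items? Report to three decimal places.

α = 0.829

Remaining items: Q1, Q2, Q3, Q4, Q6, Q7 (k = 6).
Σσ²ᵢ = 1.136 + 2.135 + 1.871 + 2.295 + 1.208 + 0.672 = 9.317
σ²_T = 9.317 + 2 × 10.425 = 30.167
α (item deleted) = (6/5)·(1 − 9.317/30.167) = 0.829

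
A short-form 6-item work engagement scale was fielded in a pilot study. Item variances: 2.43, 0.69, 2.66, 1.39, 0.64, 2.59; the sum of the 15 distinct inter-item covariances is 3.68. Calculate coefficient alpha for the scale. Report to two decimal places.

coefficient alpha = 0.50

Σσ²ᵢ = 2.43 + 0.69 + 2.66 + 1.39 + 0.64 + 2.59 = 10.40
Sum of distinct covariances = 3.68
total variance = Σσ²ᵢ + 2·Σcov = 10.40 + 2 × 3.68 = 17.76
α = (6/5)·(1 − 10.40/17.76) = 0.50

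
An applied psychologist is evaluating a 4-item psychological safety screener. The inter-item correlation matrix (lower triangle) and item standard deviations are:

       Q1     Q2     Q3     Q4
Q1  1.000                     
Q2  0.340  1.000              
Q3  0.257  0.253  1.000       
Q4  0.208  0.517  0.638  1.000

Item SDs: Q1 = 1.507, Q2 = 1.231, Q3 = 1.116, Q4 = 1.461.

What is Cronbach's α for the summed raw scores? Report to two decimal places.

Cronbach's α = 0.69

Σσ²ᵢ = 1.507² + 1.231² + 1.116² + 1.461² = 7.1664
Covariances σ_ij = r_ij · s_i · s_j:
  σ(Q1,Q2) = 0.340 × 1.507 × 1.231 = 0.6307
  σ(Q1,Q3) = 0.257 × 1.507 × 1.116 = 0.4322
  σ(Q1,Q4) = 0.208 × 1.507 × 1.461 = 0.4580
  σ(Q2,Q3) = 0.253 × 1.231 × 1.116 = 0.3476
  σ(Q2,Q4) = 0.517 × 1.231 × 1.461 = 0.9298
  σ(Q3,Q4) = 0.638 × 1.116 × 1.461 = 1.0402
σ²_T = Σσ²ᵢ + 2·Σσ_ij = 7.1664 + 2 × 3.8385 = 14.8434
α = (4/3)·(1 − 7.1664/14.8434) = 0.69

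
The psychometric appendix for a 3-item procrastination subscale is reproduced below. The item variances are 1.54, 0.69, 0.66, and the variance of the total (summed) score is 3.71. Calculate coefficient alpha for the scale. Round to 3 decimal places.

sum of item variances = 1.54 + 0.69 + 0.66 = 2.89
α = (k/(k−1))·(1 − sum of item variances/σ²_total) = (3/2)·(1 − 2.89/3.71) = 0.332

coefficient alpha = 0.332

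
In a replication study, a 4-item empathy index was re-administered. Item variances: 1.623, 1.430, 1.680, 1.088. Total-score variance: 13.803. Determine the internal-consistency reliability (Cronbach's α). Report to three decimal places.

α = 0.771

Σσ²ᵢ = 1.623 + 1.430 + 1.680 + 1.088 = 5.821
α = (k/(k−1))·(1 − Σσ²ᵢ/σ²_total) = (4/3)·(1 − 5.821/13.803) = 0.771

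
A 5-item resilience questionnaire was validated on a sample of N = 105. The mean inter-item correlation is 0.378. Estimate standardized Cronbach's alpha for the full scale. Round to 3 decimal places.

Standardized α = k·r̄ / (1 + (k−1)·r̄) = 5 × 0.378 / (1 + 4 × 0.378)
  = 1.8900 / 2.5120 = 0.752

α = 0.752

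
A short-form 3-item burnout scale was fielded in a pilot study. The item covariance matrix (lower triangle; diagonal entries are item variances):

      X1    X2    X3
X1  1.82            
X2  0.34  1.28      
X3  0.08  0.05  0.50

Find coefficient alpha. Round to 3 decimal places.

Σσᵢ² = 1.82 + 1.28 + 0.50 = 3.60
Sum of the distinct covariances = 0.47
σ²_T = 3.60 + 2 × 0.47 = 4.54
α = (k/(k−1))·(1 − Σσᵢ²/σ²_T) = (3/2)·(1 − 3.60/4.54) = 0.311

coefficient alpha = 0.311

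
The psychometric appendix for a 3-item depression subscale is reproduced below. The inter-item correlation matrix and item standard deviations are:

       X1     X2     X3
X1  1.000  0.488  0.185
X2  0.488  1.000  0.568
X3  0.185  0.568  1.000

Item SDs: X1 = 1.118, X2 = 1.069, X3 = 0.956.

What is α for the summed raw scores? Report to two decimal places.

Σσ²ᵢ = 1.118² + 1.069² + 0.956² = 3.3066
Covariances σ_ij = r_ij · s_i · s_j:
  σ(X1,X2) = 0.488 × 1.118 × 1.069 = 0.5832
  σ(X1,X3) = 0.185 × 1.118 × 0.956 = 0.1977
  σ(X2,X3) = 0.568 × 1.069 × 0.956 = 0.5805
σ²_T = Σσ²ᵢ + 2·Σσ_ij = 3.3066 + 2 × 1.3614 = 6.0294
α = (3/2)·(1 − 3.3066/6.0294) = 0.68

α = 0.68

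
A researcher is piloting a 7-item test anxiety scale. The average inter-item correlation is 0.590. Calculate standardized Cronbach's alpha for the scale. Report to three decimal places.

standardized Cronbach's alpha = 0.910

Standardized α = k·r̄ / (1 + (k−1)·r̄) = 7 × 0.590 / (1 + 6 × 0.590)
  = 4.1300 / 4.5400 = 0.910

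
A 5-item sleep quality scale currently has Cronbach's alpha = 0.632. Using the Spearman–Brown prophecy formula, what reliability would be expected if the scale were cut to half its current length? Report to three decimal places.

predicted reliability = 0.462

Length factor m = 1/2
α' = m·α / (1 − (1−m)·α)
   = 1/2 × 0.632 / (1 − (1 − 1/2) × 0.632)
   = 0.3160 / 0.6840 = 0.462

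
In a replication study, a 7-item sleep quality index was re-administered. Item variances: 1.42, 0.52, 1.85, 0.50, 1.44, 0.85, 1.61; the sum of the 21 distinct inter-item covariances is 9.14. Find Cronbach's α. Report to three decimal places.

ΣVar(i) = 1.42 + 0.52 + 1.85 + 0.50 + 1.44 + 0.85 + 1.61 = 8.19
Sum of distinct covariances = 9.14
σ²_T = ΣVar(i) + 2·Σcov = 8.19 + 2 × 9.14 = 26.47
α = (7/6)·(1 − 8.19/26.47) = 0.806

α = 0.806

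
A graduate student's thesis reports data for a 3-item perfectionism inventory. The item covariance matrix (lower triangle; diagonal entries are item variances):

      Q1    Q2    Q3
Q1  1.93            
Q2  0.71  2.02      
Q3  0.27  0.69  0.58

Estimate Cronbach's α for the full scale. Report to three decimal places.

ΣVar(i) = 1.93 + 2.02 + 0.58 = 4.53
Σ_{i<j} σ_ij = 1.67
Var(T) = 4.53 + 2 × 1.67 = 7.87
α = (k/(k−1))·(1 − ΣVar(i)/Var(T)) = (3/2)·(1 − 4.53/7.87) = 0.637

α = 0.637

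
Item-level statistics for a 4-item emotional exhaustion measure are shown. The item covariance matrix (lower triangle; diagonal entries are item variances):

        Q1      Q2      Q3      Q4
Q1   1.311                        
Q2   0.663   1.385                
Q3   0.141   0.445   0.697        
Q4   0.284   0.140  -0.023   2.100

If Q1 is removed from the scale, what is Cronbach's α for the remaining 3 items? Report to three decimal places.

Cronbach's α = 0.318

Remaining items: Q2, Q3, Q4 (k = 3).
Σσ²ᵢ = 1.385 + 0.697 + 2.100 = 4.182
total variance = 4.182 + 2 × 0.562 = 5.306
α (item deleted) = (3/2)·(1 − 4.182/5.306) = 0.318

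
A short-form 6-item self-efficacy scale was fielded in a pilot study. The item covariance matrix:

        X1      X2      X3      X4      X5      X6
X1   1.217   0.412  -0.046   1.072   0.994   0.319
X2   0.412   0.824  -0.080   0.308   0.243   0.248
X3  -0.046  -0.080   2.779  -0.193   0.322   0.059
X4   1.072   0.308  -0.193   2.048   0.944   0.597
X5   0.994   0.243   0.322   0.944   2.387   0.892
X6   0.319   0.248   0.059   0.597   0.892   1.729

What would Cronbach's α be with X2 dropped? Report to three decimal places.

α = 0.618

Remaining items: X1, X3, X4, X5, X6 (k = 5).
Σσᵢ² = 1.217 + 2.779 + 2.048 + 2.387 + 1.729 = 10.160
total variance = 10.160 + 2 × 4.960 = 20.080
α (item deleted) = (5/4)·(1 − 10.160/20.080) = 0.618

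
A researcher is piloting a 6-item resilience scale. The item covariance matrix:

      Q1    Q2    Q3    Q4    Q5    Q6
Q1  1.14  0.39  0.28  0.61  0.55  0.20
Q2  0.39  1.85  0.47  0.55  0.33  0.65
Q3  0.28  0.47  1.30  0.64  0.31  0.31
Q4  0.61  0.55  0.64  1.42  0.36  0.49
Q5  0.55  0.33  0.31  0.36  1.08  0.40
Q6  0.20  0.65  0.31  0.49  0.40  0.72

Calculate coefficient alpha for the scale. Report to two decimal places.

sum of item variances = 1.14 + 1.85 + 1.30 + 1.42 + 1.08 + 0.72 = 7.51
Sum of the distinct covariances = 6.54
σ²_total = 7.51 + 2 × 6.54 = 20.59
α = (k/(k−1))·(1 − sum of item variances/σ²_total) = (6/5)·(1 − 7.51/20.59) = 0.76

α = 0.76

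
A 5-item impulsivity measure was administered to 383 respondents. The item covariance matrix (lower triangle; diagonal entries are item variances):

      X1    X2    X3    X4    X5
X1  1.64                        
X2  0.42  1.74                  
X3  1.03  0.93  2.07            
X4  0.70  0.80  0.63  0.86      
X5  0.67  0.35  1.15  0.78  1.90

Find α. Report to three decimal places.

α = 0.806

sum of item variances = 1.64 + 1.74 + 2.07 + 0.86 + 1.90 = 8.21
Sum of the distinct covariances = 7.46
total variance = 8.21 + 2 × 7.46 = 23.13
α = (k/(k−1))·(1 − sum of item variances/total variance) = (5/4)·(1 − 8.21/23.13) = 0.806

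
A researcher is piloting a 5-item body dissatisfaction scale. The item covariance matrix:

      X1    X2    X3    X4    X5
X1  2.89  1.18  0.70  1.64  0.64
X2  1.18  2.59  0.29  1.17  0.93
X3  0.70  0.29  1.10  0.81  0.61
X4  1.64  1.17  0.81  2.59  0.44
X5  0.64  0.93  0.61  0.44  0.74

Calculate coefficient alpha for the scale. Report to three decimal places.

coefficient alpha = 0.787

ΣVar(i) = 2.89 + 2.59 + 1.10 + 2.59 + 0.74 = 9.91
Sum of off-diagonal covariances = 8.41
Var(T) = 9.91 + 2 × 8.41 = 26.73
α = (k/(k−1))·(1 − ΣVar(i)/Var(T)) = (5/4)·(1 − 9.91/26.73) = 0.787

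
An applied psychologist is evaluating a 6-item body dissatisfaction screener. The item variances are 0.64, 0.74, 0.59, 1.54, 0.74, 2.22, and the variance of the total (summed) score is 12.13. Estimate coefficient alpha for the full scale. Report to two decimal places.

ΣVar(i) = 0.64 + 0.74 + 0.59 + 1.54 + 0.74 + 2.22 = 6.47
α = (k/(k−1))·(1 − ΣVar(i)/Var(T)) = (6/5)·(1 − 6.47/12.13) = 0.56

α = 0.56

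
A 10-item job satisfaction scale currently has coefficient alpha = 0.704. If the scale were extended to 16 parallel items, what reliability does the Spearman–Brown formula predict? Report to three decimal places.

Length factor m = 16/10 = 1.6000
α' = m·α / (1 + (m−1)·α)
   = 16/10 × 0.704 / (1 + (16/10 − 1) × 0.704)
   = 1.1264 / 1.4224 = 0.792

predicted reliability = 0.792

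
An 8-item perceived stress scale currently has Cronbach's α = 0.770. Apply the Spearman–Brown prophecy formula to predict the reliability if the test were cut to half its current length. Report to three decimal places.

Length factor m = 1/2
α' = m·α / (1 − (1−m)·α)
   = 1/2 × 0.770 / (1 − (1 − 1/2) × 0.770)
   = 0.3850 / 0.6150 = 0.626

predicted reliability = 0.626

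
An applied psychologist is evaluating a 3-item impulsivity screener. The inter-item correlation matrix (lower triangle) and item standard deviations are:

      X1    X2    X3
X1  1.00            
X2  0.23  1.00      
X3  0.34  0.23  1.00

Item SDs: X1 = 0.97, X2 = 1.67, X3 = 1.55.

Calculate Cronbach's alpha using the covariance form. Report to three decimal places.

Σσ²ᵢ = 0.97² + 1.67² + 1.55² = 6.1323
Covariances σ_ij = r_ij · s_i · s_j:
  σ(X1,X2) = 0.23 × 0.97 × 1.67 = 0.3726
  σ(X1,X3) = 0.34 × 0.97 × 1.55 = 0.5112
  σ(X2,X3) = 0.23 × 1.67 × 1.55 = 0.5954
σ²_T = Σσ²ᵢ + 2·Σσ_ij = 6.1323 + 2 × 1.4792 = 9.0907
α = (3/2)·(1 − 6.1323/9.0907) = 0.488

α = 0.488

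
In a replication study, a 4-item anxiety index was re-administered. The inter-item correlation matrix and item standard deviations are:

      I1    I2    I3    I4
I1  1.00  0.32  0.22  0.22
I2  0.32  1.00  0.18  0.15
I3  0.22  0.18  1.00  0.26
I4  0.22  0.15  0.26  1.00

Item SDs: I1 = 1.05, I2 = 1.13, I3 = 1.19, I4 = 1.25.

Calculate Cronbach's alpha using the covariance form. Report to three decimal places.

Σσ²ᵢ = 1.05² + 1.13² + 1.19² + 1.25² = 5.3580
Covariances σ_ij = r_ij · s_i · s_j:
  σ(I1,I2) = 0.32 × 1.05 × 1.13 = 0.3797
  σ(I1,I3) = 0.22 × 1.05 × 1.19 = 0.2749
  σ(I1,I4) = 0.22 × 1.05 × 1.25 = 0.2888
  σ(I2,I3) = 0.18 × 1.13 × 1.19 = 0.2420
  σ(I2,I4) = 0.15 × 1.13 × 1.25 = 0.2119
  σ(I3,I4) = 0.26 × 1.19 × 1.25 = 0.3868
σ²_T = Σσ²ᵢ + 2·Σσ_ij = 5.3580 + 2 × 1.7841 = 8.9262
α = (4/3)·(1 − 5.3580/8.9262) = 0.533

Cronbach's alpha = 0.533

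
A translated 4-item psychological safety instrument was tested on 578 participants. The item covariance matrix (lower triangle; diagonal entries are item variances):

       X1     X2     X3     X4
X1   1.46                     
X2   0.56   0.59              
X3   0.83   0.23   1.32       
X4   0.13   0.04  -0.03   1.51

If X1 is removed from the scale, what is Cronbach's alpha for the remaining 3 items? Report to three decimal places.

Cronbach's alpha = 0.185

Remaining items: X2, X3, X4 (k = 3).
Σσᵢ² = 0.59 + 1.32 + 1.51 = 3.42
σ²_total = 3.42 + 2 × 0.24 = 3.90
α (item deleted) = (3/2)·(1 − 3.42/3.90) = 0.185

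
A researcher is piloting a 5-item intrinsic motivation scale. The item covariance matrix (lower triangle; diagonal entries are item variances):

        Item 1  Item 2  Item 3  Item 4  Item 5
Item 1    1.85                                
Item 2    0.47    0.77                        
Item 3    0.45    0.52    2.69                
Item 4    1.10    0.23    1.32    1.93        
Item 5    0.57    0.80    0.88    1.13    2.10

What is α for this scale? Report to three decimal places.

α = 0.769

Σσ²ᵢ = 1.85 + 0.77 + 2.69 + 1.93 + 2.10 = 9.34
Sum of off-diagonal covariances = 7.47
σ²_total = 9.34 + 2 × 7.47 = 24.28
α = (k/(k−1))·(1 − Σσ²ᵢ/σ²_total) = (5/4)·(1 − 9.34/24.28) = 0.769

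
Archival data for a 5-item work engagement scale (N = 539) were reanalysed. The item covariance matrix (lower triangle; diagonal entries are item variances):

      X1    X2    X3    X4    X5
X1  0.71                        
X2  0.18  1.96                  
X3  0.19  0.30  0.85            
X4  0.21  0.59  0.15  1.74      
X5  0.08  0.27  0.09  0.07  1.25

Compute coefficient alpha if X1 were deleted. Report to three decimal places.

Remaining items: X2, X3, X4, X5 (k = 4).
sum of item variances = 1.96 + 0.85 + 1.74 + 1.25 = 5.80
total variance = 5.80 + 2 × 1.47 = 8.74
α (item deleted) = (4/3)·(1 − 5.80/8.74) = 0.449

α = 0.449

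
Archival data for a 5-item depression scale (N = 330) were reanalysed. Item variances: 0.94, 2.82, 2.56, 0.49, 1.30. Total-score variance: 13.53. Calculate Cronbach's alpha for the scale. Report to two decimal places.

α = 0.50

sum of item variances = 0.94 + 2.82 + 2.56 + 0.49 + 1.30 = 8.11
α = (k/(k−1))·(1 − sum of item variances/Var(T)) = (5/4)·(1 − 8.11/13.53) = 0.50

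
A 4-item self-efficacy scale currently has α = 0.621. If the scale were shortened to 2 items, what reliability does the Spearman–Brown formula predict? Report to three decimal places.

predicted reliability = 0.450

Length factor m = 2/4 = 0.5000
α' = m·α / (1 − (1−m)·α)
   = 2/4 × 0.621 / (1 − (1 − 2/4) × 0.621)
   = 0.3105 / 0.6895 = 0.450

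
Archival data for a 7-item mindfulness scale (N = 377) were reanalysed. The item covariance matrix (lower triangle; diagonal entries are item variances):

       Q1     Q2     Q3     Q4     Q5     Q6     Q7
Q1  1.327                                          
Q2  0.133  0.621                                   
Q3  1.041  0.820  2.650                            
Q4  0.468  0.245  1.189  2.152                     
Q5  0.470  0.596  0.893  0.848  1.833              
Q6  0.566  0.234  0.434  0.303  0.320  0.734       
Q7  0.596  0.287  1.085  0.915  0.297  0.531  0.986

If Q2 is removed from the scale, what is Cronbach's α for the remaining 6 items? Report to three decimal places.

α = 0.807

Remaining items: Q1, Q3, Q4, Q5, Q6, Q7 (k = 6).
Σσᵢ² = 1.327 + 2.650 + 2.152 + 1.833 + 0.734 + 0.986 = 9.682
σ²_total = 9.682 + 2 × 9.956 = 29.594
α (item deleted) = (6/5)·(1 − 9.682/29.594) = 0.807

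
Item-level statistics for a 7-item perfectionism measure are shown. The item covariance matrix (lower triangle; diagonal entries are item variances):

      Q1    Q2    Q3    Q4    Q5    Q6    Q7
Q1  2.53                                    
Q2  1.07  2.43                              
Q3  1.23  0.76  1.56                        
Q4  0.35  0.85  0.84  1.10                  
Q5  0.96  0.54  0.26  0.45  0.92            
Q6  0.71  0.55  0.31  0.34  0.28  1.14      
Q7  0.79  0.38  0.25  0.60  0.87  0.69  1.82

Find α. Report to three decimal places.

Σσ²ᵢ = 2.53 + 2.43 + 1.56 + 1.10 + 0.92 + 1.14 + 1.82 = 11.50
Sum of off-diagonal covariances = 13.08
total variance = 11.50 + 2 × 13.08 = 37.66
α = (k/(k−1))·(1 − Σσ²ᵢ/total variance) = (7/6)·(1 − 11.50/37.66) = 0.810

α = 0.810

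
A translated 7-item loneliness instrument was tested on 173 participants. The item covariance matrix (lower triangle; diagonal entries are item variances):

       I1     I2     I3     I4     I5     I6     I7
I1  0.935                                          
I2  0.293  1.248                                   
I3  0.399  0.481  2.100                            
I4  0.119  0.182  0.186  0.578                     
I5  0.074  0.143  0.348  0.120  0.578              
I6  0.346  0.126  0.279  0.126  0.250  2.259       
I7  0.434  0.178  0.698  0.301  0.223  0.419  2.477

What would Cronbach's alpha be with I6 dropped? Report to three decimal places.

Remaining items: I1, I2, I3, I4, I5, I7 (k = 6).
ΣVar(i) = 0.935 + 1.248 + 2.100 + 0.578 + 0.578 + 2.477 = 7.916
Var(T) = 7.916 + 2 × 4.179 = 16.274
α (item deleted) = (6/5)·(1 − 7.916/16.274) = 0.616

α = 0.616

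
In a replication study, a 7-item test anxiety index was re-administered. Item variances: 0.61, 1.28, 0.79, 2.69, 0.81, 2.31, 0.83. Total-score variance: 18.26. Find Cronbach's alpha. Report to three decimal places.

ΣVar(i) = 0.61 + 1.28 + 0.79 + 2.69 + 0.81 + 2.31 + 0.83 = 9.32
α = (k/(k−1))·(1 − ΣVar(i)/σ²_T) = (7/6)·(1 − 9.32/18.26) = 0.571

α = 0.571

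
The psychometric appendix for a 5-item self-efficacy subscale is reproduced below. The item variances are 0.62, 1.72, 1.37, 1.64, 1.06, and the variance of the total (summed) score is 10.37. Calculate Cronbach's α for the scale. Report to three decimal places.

Cronbach's α = 0.477

sum of item variances = 0.62 + 1.72 + 1.37 + 1.64 + 1.06 = 6.41
α = (k/(k−1))·(1 − sum of item variances/Var(T)) = (5/4)·(1 − 6.41/10.37) = 0.477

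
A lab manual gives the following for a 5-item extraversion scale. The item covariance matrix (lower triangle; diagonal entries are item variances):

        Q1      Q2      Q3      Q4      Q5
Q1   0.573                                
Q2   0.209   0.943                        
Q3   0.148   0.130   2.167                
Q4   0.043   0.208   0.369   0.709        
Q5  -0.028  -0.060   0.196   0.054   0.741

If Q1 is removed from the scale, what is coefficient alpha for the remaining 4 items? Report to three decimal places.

α = 0.376

Remaining items: Q2, Q3, Q4, Q5 (k = 4).
ΣVar(i) = 0.943 + 2.167 + 0.709 + 0.741 = 4.560
Var(T) = 4.560 + 2 × 0.897 = 6.354
α (item deleted) = (4/3)·(1 − 4.560/6.354) = 0.376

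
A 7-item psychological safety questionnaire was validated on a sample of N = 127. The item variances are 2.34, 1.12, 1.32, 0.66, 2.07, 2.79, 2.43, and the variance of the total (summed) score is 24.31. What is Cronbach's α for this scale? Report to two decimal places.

Σσᵢ² = 2.34 + 1.12 + 1.32 + 0.66 + 2.07 + 2.79 + 2.43 = 12.73
α = (k/(k−1))·(1 − Σσᵢ²/σ²_T) = (7/6)·(1 − 12.73/24.31) = 0.56

α = 0.56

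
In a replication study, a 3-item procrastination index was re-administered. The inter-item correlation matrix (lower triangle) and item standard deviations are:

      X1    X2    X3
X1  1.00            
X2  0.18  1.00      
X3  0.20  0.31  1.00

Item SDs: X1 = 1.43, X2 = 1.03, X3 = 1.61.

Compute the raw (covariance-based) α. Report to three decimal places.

Σσ²ᵢ = 1.43² + 1.03² + 1.61² = 5.6979
Covariances σ_ij = r_ij · s_i · s_j:
  σ(X1,X2) = 0.18 × 1.43 × 1.03 = 0.2651
  σ(X1,X3) = 0.20 × 1.43 × 1.61 = 0.4605
  σ(X2,X3) = 0.31 × 1.03 × 1.61 = 0.5141
σ²_T = Σσ²ᵢ + 2·Σσ_ij = 5.6979 + 2 × 1.2397 = 8.1773
α = (3/2)·(1 − 5.6979/8.1773) = 0.455

α = 0.455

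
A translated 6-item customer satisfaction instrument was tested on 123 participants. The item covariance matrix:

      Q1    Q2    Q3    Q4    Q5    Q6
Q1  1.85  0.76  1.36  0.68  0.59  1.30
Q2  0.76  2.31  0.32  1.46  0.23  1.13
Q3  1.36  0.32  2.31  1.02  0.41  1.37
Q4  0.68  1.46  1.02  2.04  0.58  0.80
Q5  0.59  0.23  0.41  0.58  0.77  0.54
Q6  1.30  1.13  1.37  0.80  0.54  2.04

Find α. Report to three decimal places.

α = 0.827

sum of item variances = 1.85 + 2.31 + 2.31 + 2.04 + 0.77 + 2.04 = 11.32
Sum of off-diagonal covariances = 12.55
Var(T) = 11.32 + 2 × 12.55 = 36.42
α = (k/(k−1))·(1 − sum of item variances/Var(T)) = (6/5)·(1 − 11.32/36.42) = 0.827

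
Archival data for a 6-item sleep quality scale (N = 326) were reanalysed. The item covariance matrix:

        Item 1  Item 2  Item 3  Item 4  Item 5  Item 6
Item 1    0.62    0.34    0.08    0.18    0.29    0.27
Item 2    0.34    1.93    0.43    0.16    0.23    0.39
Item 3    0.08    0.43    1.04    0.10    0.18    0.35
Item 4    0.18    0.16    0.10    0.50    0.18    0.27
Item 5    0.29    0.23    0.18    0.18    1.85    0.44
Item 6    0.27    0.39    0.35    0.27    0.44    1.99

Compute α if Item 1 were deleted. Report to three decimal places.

Remaining items: Item 2, Item 3, Item 4, Item 5, Item 6 (k = 5).
sum of item variances = 1.93 + 1.04 + 0.50 + 1.85 + 1.99 = 7.31
σ²_T = 7.31 + 2 × 2.73 = 12.77
α (item deleted) = (5/4)·(1 − 7.31/12.77) = 0.534

α = 0.534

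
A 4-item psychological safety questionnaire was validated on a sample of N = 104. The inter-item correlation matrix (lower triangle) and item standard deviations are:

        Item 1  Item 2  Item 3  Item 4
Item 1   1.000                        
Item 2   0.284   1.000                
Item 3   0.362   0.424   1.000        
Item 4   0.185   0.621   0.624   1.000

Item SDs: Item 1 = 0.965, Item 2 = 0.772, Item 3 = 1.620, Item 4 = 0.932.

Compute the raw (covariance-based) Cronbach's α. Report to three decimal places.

Cronbach's α = 0.710

Σσ²ᵢ = 0.965² + 0.772² + 1.620² + 0.932² = 5.0202
Covariances σ_ij = r_ij · s_i · s_j:
  σ(Item 1,Item 2) = 0.284 × 0.965 × 0.772 = 0.2116
  σ(Item 1,Item 3) = 0.362 × 0.965 × 1.620 = 0.5659
  σ(Item 1,Item 4) = 0.185 × 0.965 × 0.932 = 0.1664
  σ(Item 2,Item 3) = 0.424 × 0.772 × 1.620 = 0.5303
  σ(Item 2,Item 4) = 0.621 × 0.772 × 0.932 = 0.4468
  σ(Item 3,Item 4) = 0.624 × 1.620 × 0.932 = 0.9421
σ²_T = Σσ²ᵢ + 2·Σσ_ij = 5.0202 + 2 × 2.8631 = 10.7464
α = (4/3)·(1 − 5.0202/10.7464) = 0.710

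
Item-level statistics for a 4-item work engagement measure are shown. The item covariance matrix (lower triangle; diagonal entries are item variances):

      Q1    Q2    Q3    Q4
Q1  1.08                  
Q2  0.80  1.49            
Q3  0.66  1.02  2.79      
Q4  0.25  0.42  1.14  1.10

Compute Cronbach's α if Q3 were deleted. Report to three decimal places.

α = 0.667

Remaining items: Q1, Q2, Q4 (k = 3).
sum of item variances = 1.08 + 1.49 + 1.10 = 3.67
σ²_T = 3.67 + 2 × 1.47 = 6.61
α (item deleted) = (3/2)·(1 − 3.67/6.61) = 0.667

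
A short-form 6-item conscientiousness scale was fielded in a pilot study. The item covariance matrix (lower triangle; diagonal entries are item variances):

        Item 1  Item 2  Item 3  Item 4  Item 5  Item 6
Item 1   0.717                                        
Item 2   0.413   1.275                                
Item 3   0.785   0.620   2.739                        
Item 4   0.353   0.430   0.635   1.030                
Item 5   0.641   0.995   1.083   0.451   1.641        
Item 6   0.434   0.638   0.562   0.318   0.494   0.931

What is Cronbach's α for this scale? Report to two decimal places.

Cronbach's α = 0.82

ΣVar(i) = 0.717 + 1.275 + 2.739 + 1.030 + 1.641 + 0.931 = 8.333
Sum of off-diagonal covariances = 8.852
total variance = 8.333 + 2 × 8.852 = 26.037
α = (k/(k−1))·(1 − ΣVar(i)/total variance) = (6/5)·(1 − 8.333/26.037) = 0.82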